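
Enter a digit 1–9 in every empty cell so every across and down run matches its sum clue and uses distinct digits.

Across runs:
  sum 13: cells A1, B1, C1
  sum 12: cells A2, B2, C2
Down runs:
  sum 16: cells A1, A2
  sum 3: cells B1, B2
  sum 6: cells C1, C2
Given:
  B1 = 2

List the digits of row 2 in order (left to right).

16 in 2 cells must be {7,9}; 3 in 2 cells must be {1,2}.
Given what's placed, A1 must be 7 to fit the 13 across and 16 down.
C1 = 13 − 9 = 4 completes the 13 across.
A2 = 16 − 7 = 9 completes the 16 down.
B2 = 3 − 2 = 1 completes the 3 down.
C2 = 12 − 10 = 2 completes the 12 across.

9 1 2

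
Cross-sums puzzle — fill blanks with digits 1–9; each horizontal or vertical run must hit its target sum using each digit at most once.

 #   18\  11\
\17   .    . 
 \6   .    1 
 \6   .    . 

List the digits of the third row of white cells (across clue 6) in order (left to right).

17 in 2 cells must be {8,9}.
R1C2 = 8: the only remaining digit allowed by both the 17 across and the 11 down.
R2C1 = 6 − 1 = 5 completes the 6 across.
R3C1 = 4: the only remaining digit allowed by both the 6 across and the 18 down.
R3C2 = 6 − 4 = 2 completes the 6 across.
R1C1 = 17 − 8 = 9 completes the 17 across.

4 2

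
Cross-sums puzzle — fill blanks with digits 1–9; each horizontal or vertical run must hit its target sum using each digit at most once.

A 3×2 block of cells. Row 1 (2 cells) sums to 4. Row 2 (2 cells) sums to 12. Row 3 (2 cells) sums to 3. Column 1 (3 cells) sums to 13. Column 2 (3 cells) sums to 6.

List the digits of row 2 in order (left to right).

4 in 2 cells must be {1,3}; 3 in 2 cells must be {1,2}; 6 in 3 cells must be {1,2,3}.
The 12 across and the 6 down share only 3, so (2,2) = 3.
Given what's placed, (1,2) must be 1 to fit the 4 across and 6 down.
(2,1) = 12 − 3 = 9 completes the 12 across.
(3,1) = 1: the only remaining digit allowed by both the 3 across and the 13 down.
(3,2) = 3 − 1 = 2 completes the 3 across.
(1,1) = 4 − 1 = 3 completes the 4 across.

9 3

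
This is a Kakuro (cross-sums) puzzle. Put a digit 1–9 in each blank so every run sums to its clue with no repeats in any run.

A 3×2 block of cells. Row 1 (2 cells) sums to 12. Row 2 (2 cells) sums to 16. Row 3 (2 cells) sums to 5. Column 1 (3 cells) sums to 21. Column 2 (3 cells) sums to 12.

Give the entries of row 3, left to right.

4, 1

16 in 2 cells must be {7,9}.
The 5 across and the 21 down share only 4, so (3,1) = 4.
(3,2) = 5 − 4 = 1 completes the 5 across.
Given what's placed, (2,1) must be 9 to fit the 16 across and 21 down.
(2,2) = 16 − 9 = 7 completes the 16 across.
(1,1) = 21 − 13 = 8 completes the 21 down.
(1,2) = 12 − 8 = 4 completes the 12 across.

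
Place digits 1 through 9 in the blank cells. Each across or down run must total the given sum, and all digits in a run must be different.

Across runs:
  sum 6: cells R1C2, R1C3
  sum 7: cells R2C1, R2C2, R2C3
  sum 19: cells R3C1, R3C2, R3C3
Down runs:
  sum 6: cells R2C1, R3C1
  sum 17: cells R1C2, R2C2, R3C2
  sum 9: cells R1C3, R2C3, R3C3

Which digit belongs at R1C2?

7 in 3 cells must be {1,2,4}.
Nothing is forced directly, so branch on R2C2, whose candidates are 1 or 2 or 4. If R2C2 = 1: then R1C2 would have to be in {1,2,4,5} for the 6 across but in {7,9} for the 17 down — contradiction. If R2C2 = 2: then R1C2 would have to be in {1,2,4,5} for the 6 across but in {6,7,8,9} for the 17 down — contradiction. So R2C2 = 4.
Given what's placed, R1C2 must be 5 to fit the 6 across and 17 down.

5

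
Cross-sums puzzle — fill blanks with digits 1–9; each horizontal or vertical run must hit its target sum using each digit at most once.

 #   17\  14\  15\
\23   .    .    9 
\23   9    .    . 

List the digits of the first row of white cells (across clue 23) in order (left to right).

8 6 9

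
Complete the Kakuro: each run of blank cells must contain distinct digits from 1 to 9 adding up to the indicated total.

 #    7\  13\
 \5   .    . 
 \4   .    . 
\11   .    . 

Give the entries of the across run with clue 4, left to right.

1 3

4 in 2 cells must be {1,3}; 7 in 3 cells must be {1,2,4}.
The 4 across and the 7 down share only 1, so R2C1 = 1.
R2C2 = 4 − 1 = 3 completes the 4 across.
Nothing is forced directly, so branch on R1C1, whose candidates are 2 or 4. If R1C1 = 2: then R1C2 would have to be in {3} for the 5 across but in {1,2,4,6,8,9} for the 13 down — contradiction. So R1C1 = 4.
R1C2 = 5 − 4 = 1 completes the 5 across.
R3C1 = 7 − 5 = 2 completes the 7 down.
R3C2 = 11 − 2 = 9 completes the 11 across.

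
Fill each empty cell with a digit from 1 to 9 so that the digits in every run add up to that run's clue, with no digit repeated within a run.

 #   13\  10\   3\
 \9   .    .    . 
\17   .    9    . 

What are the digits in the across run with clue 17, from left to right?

7 9 1

3 in 2 cells must be {1,2}.
R1C2 = 10 − 9 = 1 completes the 10 down.
R1C3 = 2: the only remaining digit allowed by both the 9 across and the 3 down.
R2C3 = 3 − 2 = 1 completes the 3 down.
R1C1 = 9 − 3 = 6 completes the 9 across.
R2C1 = 17 − 10 = 7 completes the 17 across.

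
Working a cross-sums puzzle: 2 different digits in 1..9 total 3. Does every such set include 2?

Yes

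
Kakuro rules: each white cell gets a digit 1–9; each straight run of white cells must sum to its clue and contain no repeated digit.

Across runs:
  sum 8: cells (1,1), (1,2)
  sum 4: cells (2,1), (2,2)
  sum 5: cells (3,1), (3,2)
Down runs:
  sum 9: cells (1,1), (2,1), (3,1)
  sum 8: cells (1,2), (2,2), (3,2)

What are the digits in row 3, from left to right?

4 in 2 cells must be {1,3}.
Nothing is forced directly, so branch on (2,1), whose candidates are 1 or 3. If (2,1) = 1: that forces (2,2) = 3, (1,2) = 1, (3,2) = 4, after which (1,1) would have to be in {7} for the 8 across but in {2,3,5,6} for the 9 down — contradiction. So (2,1) = 3.
(2,2) = 4 − 3 = 1 completes the 4 across.
Nothing is forced directly, so branch on (1,1), whose candidates are 1 or 2 or 5. If (1,1) = 1: then (1,2) would have to be in {7} for the 8 across but in {2,3,4,5} for the 8 down — contradiction. If (1,1) = 2: then (1,2) would have to be in {6} for the 8 across but in {2,3,4,5} for the 8 down — contradiction. So (1,1) = 5.
(1,2) = 8 − 5 = 3 completes the 8 across.
(3,1) = 9 − 8 = 1 completes the 9 down.
(3,2) = 5 − 1 = 4 completes the 5 across.

1 4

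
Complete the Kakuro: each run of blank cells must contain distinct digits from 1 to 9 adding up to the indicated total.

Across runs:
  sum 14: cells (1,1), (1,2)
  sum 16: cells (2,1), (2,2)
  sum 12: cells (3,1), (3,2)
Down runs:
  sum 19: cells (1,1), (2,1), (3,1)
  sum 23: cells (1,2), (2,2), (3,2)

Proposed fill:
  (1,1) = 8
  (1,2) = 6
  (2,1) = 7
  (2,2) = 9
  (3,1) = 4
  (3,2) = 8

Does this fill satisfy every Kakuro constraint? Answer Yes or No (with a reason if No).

Yes

Across: 8+6=14; 7+9=16; 4+8=12. Down: 8+7+4=19; 6+9+8=23. No digit repeats within any run.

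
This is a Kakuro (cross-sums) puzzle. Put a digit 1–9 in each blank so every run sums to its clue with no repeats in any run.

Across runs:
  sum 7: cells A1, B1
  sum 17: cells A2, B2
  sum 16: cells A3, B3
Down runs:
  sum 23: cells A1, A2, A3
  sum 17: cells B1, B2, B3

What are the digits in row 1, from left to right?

17 in 2 cells must be {8,9}; 16 in 2 cells must be {7,9}; 23 in 3 cells must be {6,8,9}.
The 7 across and the 23 down share only 6, so A1 = 6.
B1 = 7 − 6 = 1 completes the 7 across.
Given what's placed, B2 must be 9 to fit the 17 across and 17 down.
A3 = 9: the only remaining digit allowed by both the 16 across and the 23 down.
B3 = 16 − 9 = 7 completes the 16 across.
A2 = 17 − 9 = 8 completes the 17 across.

6 1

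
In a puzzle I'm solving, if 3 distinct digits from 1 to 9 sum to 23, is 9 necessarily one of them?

The only way to make 23 from 3 distinct digits is {6,8,9}, which contains 9.

Yes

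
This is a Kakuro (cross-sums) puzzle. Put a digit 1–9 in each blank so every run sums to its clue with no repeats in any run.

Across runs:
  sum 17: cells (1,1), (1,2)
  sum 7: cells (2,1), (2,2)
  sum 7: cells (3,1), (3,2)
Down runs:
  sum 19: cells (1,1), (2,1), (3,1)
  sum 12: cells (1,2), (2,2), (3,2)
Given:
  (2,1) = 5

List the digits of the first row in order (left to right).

8 9

17 in 2 cells must be {8,9}.
Given what's placed, (1,1) must be 8 to fit the 17 across and 19 down.
(1,2) = 17 − 8 = 9 completes the 17 across.
(2,2) = 7 − 5 = 2 completes the 7 across.
(3,1) = 19 − 13 = 6 completes the 19 down.
(3,2) = 7 − 6 = 1 completes the 7 across.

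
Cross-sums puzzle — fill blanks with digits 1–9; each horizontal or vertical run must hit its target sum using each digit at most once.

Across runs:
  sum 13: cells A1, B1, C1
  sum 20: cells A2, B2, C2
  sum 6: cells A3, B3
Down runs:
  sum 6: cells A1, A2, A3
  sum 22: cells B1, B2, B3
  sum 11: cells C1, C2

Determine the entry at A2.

3

6 in 3 cells must be {1,2,3}.
Only 3 fits A2 under both its across sum 20 and down sum 6.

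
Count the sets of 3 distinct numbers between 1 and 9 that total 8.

2

3 distinct digits from 1–9 sum between 6 and 24.
Enumerating: {1,2,5}, {1,3,4}.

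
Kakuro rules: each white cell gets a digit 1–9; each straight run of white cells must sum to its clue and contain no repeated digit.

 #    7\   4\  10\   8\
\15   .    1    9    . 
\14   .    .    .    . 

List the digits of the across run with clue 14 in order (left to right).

4 3 1 6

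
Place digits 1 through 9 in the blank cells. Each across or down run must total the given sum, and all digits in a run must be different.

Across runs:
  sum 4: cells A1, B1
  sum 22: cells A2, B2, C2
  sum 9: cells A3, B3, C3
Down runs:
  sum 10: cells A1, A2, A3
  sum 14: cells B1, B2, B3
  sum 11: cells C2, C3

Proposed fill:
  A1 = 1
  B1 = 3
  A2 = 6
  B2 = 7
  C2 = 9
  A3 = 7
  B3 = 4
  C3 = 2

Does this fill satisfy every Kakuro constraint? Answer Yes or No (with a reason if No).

No — the across run A3–C3 sums to 13, not 9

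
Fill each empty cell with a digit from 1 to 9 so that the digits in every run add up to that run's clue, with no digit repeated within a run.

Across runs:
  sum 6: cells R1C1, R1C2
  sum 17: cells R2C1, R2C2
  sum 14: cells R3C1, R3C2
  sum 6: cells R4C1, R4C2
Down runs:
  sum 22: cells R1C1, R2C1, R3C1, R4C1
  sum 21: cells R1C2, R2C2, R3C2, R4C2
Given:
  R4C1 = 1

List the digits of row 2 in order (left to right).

9 8

17 in 2 cells must be {8,9}.
R4C2 = 6 − 1 = 5 completes the 6 across.
Nothing is forced directly, so branch on R2C1, whose candidates are 8 or 9. If R2C1 = 8: that forces R1C1 = 4, R1C2 = 2, after which R2C2 would have to be in {9} for the 17 across but in {6,8} for the 21 down — contradiction. So R2C1 = 9.
R2C2 = 17 − 9 = 8 completes the 17 across.
R3C2 = 6: the only remaining digit allowed by both the 14 across and the 21 down.
R1C2 = 21 − 19 = 2 completes the 21 down.
R3C1 = 14 − 6 = 8 completes the 14 across.
R1C1 = 6 − 2 = 4 completes the 6 across.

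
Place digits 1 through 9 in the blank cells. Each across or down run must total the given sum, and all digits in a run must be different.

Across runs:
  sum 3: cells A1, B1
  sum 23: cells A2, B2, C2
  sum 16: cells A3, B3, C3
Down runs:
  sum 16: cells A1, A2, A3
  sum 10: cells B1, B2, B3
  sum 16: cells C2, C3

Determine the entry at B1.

1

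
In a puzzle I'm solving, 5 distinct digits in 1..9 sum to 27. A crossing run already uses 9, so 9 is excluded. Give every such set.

{1,5,6,7,8}; {2,4,6,7,8}; {3,4,5,7,8}

5 distinct digits from 1–9 sum between 15 and 35.
Dropping sets that contain 9.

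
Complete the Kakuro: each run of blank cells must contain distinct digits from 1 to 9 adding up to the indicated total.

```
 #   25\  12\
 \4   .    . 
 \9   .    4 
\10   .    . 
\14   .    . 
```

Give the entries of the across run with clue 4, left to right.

4 in 2 cells must be {1,3}.
R1C2 = 1: the only remaining digit allowed by both the 4 across and the 12 down.
R2C1 = 9 − 4 = 5 completes the 9 across.
Given what's placed, R3C2 must be 2 to fit the 10 across and 12 down.
R4C2 = 12 − 7 = 5 completes the 12 down.
R1C1 = 4 − 1 = 3 completes the 4 across.
R3C1 = 10 − 2 = 8 completes the 10 across.
R4C1 = 14 − 5 = 9 completes the 14 across.

3, 1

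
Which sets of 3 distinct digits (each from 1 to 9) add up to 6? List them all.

{1,2,3}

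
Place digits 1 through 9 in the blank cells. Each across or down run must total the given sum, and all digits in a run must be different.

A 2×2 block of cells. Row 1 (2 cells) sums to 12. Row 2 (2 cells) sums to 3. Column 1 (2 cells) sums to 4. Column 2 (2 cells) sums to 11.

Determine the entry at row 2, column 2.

3 in 2 cells must be {1,2}; 4 in 2 cells must be {1,3}.
The 12 across and the 4 down share only 3, so (1,1) = 3.
(1,2) = 12 − 3 = 9 completes the 12 across.
(2,1) = 4 − 3 = 1 completes the 4 down.
(2,2) = 3 − 1 = 2 completes the 3 across.

2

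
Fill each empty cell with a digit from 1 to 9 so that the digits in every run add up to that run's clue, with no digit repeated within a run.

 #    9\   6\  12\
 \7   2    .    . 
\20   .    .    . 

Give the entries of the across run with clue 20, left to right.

7 in 3 cells must be {1,2,4}.
Given what's placed, R1C3 must be 4 to fit the 7 across and 12 down.
R2C1 = 9 − 2 = 7 completes the 9 down.
R2C3 = 12 − 4 = 8 completes the 12 down.
R1C2 = 7 − 6 = 1 completes the 7 across.
R2C2 = 20 − 15 = 5 completes the 20 across.

7, 5, 8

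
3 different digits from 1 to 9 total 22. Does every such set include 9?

Yes

Every partition of 22 into 3 distinct digits includes 9: {5,8,9}, {6,7,9}.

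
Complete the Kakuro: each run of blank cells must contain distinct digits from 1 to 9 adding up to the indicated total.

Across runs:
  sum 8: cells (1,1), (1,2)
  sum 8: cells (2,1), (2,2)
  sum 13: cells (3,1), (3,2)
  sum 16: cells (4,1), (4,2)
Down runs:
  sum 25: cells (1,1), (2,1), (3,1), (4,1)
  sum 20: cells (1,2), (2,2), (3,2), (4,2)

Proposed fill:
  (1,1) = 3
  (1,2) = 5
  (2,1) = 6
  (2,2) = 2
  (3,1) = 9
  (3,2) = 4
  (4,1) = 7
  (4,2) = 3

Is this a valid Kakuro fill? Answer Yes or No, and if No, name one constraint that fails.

No — the across run (4,1)–(4,2) sums to 10, not 16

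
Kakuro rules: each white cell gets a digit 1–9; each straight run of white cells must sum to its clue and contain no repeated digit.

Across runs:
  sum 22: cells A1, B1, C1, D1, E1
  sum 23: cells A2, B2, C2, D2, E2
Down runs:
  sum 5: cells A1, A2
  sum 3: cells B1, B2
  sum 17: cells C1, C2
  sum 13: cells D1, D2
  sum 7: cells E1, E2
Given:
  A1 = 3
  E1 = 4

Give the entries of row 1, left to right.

3 2 8 5 4

3 in 2 cells must be {1,2}; 17 in 2 cells must be {8,9}.
A2 = 5 − 3 = 2 completes the 5 down.
Given what's placed, B2 must be 1 to fit the 23 across and 3 down.
E2 = 7 − 4 = 3 completes the 7 down.
B1 = 3 − 1 = 2 completes the 3 down.
C1 = 8: the only remaining digit allowed by both the 22 across and the 17 down.
D1 = 22 − 17 = 5 completes the 22 across.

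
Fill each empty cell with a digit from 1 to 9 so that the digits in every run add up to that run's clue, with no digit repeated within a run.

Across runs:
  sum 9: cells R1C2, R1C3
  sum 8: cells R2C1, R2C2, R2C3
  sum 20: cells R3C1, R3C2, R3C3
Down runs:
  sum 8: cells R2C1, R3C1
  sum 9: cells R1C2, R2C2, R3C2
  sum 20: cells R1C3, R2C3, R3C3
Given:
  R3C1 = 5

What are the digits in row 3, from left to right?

R2C1 = 8 − 5 = 3 completes the 8 down.
Given what's placed, R2C3 must be 4 to fit the 8 across and 20 down.
Given what's placed, R3C2 must be 6 to fit the 20 across and 9 down.
R3C3 = 20 − 11 = 9 completes the 20 across.
R1C3 = 20 − 13 = 7 completes the 20 down.
R2C2 = 8 − 7 = 1 completes the 8 across.
R1C2 = 9 − 7 = 2 completes the 9 across.

5 6 9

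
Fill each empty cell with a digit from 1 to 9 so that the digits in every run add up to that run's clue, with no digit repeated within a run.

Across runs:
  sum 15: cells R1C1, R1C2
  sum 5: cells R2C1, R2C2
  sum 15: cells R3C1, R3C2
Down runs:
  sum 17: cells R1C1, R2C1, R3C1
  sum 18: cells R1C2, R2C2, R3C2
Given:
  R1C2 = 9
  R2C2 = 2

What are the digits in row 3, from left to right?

8, 7

R1C1 = 15 − 9 = 6 completes the 15 across.
R2C1 = 5 − 2 = 3 completes the 5 across.
R3C1 = 17 − 9 = 8 completes the 17 down.
R3C2 = 15 − 8 = 7 completes the 15 across.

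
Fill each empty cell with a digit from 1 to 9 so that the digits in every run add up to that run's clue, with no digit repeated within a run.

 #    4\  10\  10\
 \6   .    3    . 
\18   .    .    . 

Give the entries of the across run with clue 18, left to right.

3, 7, 8

6 in 3 cells must be {1,2,3}; 4 in 2 cells must be {1,3}.
R1C1 = 1: the only remaining digit allowed by both the 6 across and the 4 down.
R1C3 = 6 − 4 = 2 completes the 6 across.
R2C1 = 4 − 1 = 3 completes the 4 down.
R2C2 = 10 − 3 = 7 completes the 10 down.
R2C3 = 18 − 10 = 8 completes the 18 across.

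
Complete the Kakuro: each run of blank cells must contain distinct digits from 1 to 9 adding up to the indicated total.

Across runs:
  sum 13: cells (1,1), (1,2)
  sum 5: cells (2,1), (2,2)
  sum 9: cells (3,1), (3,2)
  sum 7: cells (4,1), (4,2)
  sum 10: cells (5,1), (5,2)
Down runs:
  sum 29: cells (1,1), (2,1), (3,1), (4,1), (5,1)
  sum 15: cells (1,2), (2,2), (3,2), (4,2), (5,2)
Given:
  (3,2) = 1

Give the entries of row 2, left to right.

3 2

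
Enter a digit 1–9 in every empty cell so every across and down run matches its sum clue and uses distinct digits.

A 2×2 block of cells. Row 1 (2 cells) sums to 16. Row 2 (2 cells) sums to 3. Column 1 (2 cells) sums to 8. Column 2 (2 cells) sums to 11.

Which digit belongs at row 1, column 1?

7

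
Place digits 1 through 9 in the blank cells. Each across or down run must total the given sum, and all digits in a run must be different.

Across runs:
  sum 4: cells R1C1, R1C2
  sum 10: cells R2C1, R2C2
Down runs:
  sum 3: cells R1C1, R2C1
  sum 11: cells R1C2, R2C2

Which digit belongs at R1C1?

1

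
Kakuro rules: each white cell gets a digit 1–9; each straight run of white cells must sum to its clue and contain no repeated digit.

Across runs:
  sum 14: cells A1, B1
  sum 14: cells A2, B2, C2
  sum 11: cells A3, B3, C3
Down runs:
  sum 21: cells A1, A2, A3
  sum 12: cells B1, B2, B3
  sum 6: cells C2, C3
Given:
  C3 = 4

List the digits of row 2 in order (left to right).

7 5 2

C2 = 6 − 4 = 2 completes the 6 down.
Nothing is forced directly, so branch on A3, whose candidates are 5 or 6. If A3 = 5: that forces A1 = 9, B1 = 5, A2 = 7, after which B2 would have to be in {5} for the 14 across but in {1,3,4,6} for the 12 down — contradiction. So A3 = 6.
Given what's placed, A1 must be 8 to fit the 14 across and 21 down.
B1 = 14 − 8 = 6 completes the 14 across.
A2 = 21 − 14 = 7 completes the 21 down.
B2 = 14 − 9 = 5 completes the 14 across.
B3 = 11 − 10 = 1 completes the 11 across.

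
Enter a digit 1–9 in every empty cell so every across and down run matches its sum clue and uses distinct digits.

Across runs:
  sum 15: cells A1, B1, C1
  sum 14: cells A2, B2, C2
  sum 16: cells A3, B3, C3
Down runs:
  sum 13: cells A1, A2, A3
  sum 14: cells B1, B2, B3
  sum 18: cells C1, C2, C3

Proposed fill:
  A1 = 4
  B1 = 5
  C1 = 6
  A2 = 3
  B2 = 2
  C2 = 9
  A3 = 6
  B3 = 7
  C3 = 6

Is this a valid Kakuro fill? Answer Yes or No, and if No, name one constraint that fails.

No — the down run C1–C3 sums to 21, not 18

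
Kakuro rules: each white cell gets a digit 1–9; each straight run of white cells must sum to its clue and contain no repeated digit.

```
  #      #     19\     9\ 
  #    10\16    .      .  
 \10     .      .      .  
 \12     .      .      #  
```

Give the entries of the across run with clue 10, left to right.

16 in 2 cells must be {7,9}.
The 16 across and the 9 down share only 7, so R1C3 = 7.
R2C3 = 9 − 7 = 2 completes the 9 down.
R1C2 = 16 − 7 = 9 completes the 16 across.
No cell is forced outright now. R2C2 can only be 3 or 7 (the digits allowed by both its 10 across and its 19 down). If R2C2 = 3: then R2C1 would have to be in {5} for the 10 across but in {1,2,3,4,6,7,8,9} for the 10 down — contradiction. So R2C2 = 7.
R2C1 = 10 − 9 = 1 completes the 10 across.
R3C1 = 10 − 1 = 9 completes the 10 down.
R3C2 = 12 − 9 = 3 completes the 12 across.

1, 7, 2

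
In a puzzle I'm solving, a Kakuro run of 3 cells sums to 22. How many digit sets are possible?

3 distinct digits from 1–9 sum between 6 and 24.
Enumerating: {5,8,9}, {6,7,9}.

2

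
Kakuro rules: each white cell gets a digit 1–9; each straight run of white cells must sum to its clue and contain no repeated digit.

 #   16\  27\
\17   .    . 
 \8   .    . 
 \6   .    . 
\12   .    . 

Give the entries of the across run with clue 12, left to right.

5, 7

17 in 2 cells must be {8,9}.
Nothing is forced directly, so branch on R3C2, whose candidates are 4 or 5. If R3C2 = 4: that forces R2C2 = 6, R3C1 = 2, after which R2C1 would have to be in {2} for the 8 across but in {1,3,4,5,6,7,8,9} for the 16 down — contradiction. So R3C2 = 5.
Given what's placed, R1C2 must be 9 to fit the 17 across and 27 down.
R3C1 = 6 − 5 = 1 completes the 6 across.
R4C2 = 7: the only remaining digit allowed by both the 12 across and the 27 down.
R1C1 = 17 − 9 = 8 completes the 17 across.
R2C2 = 27 − 21 = 6 completes the 27 down.
R4C1 = 12 − 7 = 5 completes the 12 across.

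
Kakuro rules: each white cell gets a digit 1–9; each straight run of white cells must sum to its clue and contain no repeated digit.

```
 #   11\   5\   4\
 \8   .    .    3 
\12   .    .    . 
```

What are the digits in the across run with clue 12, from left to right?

7 4 1

4 in 2 cells must be {1,3}.
R1C1 = 4: the only remaining digit allowed by both the 8 across and the 11 down.
R1C2 = 8 − 7 = 1 completes the 8 across.
R2C1 = 11 − 4 = 7 completes the 11 down.
R2C2 = 5 − 1 = 4 completes the 5 down.
R2C3 = 12 − 11 = 1 completes the 12 across.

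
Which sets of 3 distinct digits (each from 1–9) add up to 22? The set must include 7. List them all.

{6,7,9}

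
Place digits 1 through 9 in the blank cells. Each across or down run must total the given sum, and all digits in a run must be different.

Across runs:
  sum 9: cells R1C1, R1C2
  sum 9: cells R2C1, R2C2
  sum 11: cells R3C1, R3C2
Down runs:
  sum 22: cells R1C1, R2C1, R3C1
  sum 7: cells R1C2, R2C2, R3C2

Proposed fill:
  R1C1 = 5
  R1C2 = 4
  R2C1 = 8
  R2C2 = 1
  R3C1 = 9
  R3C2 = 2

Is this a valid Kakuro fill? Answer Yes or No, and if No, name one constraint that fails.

Across: 5+4=9; 8+1=9; 9+2=11. Down: 5+8+9=22; 4+1+2=7. No digit repeats within any run.

Yes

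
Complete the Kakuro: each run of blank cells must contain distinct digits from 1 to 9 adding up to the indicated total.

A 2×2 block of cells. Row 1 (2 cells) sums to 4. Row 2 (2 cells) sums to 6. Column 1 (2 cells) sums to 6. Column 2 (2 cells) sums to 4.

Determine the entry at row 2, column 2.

1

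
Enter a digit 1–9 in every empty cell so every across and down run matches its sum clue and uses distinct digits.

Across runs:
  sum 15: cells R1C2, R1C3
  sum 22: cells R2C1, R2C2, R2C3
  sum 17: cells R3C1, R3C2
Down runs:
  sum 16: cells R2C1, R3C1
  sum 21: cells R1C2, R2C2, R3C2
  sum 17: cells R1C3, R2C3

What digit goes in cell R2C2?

17 in 2 cells must be {8,9}; 16 in 2 cells must be {7,9}.
The 17 across and the 16 down share only 9, so R3C1 = 9.
R3C2 = 17 − 9 = 8 completes the 17 across.
R2C1 = 16 − 9 = 7 completes the 16 down.
R2C3 = 9: the only remaining digit allowed by both the 22 across and the 17 down.
R1C3 = 17 − 9 = 8 completes the 17 down.
R2C2 = 22 − 16 = 6 completes the 22 across.
R1C2 = 15 − 8 = 7 completes the 15 across.

6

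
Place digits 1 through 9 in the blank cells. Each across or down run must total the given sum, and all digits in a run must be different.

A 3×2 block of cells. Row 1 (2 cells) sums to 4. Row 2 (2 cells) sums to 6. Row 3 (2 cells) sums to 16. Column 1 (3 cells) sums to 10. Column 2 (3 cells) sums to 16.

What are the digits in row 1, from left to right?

4 in 2 cells must be {1,3}; 16 in 2 cells must be {7,9}.
The 16 across and the 10 down share only 7, so (3,1) = 7.
(3,2) = 16 − 7 = 9 completes the 16 across.
Given what's placed, (1,1) must be 1 to fit the 4 across and 10 down.
(1,2) = 4 − 1 = 3 completes the 4 across.
(2,1) = 10 − 8 = 2 completes the 10 down.
(2,2) = 6 − 2 = 4 completes the 6 across.

1, 3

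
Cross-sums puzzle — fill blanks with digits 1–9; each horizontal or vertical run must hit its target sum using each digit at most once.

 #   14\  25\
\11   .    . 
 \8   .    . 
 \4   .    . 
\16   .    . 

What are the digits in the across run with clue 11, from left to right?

4 7

4 in 2 cells must be {1,3}; 16 in 2 cells must be {7,9}.
Only 7 fits R4C1 under both its across sum 16 and down sum 14.
R4C2 = 16 − 7 = 9 completes the 16 across.
Given what's placed, R3C1 must be 1 to fit the 4 across and 14 down.
R3C2 = 4 − 1 = 3 completes the 4 across.
R2C1 = 2: the only remaining digit allowed by both the 8 across and the 14 down.
R2C2 = 8 − 2 = 6 completes the 8 across.
R1C1 = 14 − 10 = 4 completes the 14 down.
R1C2 = 11 − 4 = 7 completes the 11 across.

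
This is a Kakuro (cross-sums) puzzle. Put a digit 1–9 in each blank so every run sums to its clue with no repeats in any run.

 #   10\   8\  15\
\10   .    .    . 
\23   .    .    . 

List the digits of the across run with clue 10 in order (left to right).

1, 2, 7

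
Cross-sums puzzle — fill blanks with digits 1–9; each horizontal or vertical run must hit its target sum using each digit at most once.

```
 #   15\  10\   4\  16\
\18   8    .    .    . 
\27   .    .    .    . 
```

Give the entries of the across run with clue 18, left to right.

4 in 2 cells must be {1,3}; 16 in 2 cells must be {7,9}.
Given what's placed, R1C4 must be 7 to fit the 18 across and 16 down.
R2C1 = 15 − 8 = 7 completes the 15 down.
Given what's placed, R2C3 must be 3 to fit the 27 across and 4 down.
R2C4 = 16 − 7 = 9 completes the 16 down.
R1C3 = 4 − 3 = 1 completes the 4 down.
R2C2 = 27 − 19 = 8 completes the 27 across.
R1C2 = 18 − 16 = 2 completes the 18 across.

8, 2, 1, 7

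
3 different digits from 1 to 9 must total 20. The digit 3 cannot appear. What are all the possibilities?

3 distinct digits from 1–9 sum between 6 and 24.
Dropping sets that contain 3.

{4,7,9}; {5,6,9}; {5,7,8}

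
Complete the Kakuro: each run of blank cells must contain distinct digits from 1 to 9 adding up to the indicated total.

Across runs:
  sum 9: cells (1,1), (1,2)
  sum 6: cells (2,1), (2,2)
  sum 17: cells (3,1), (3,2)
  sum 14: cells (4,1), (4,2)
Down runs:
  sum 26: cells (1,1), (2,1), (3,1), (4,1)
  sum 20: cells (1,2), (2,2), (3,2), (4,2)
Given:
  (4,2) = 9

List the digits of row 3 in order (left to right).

9 8

17 in 2 cells must be {8,9}.
(3,2) = 8: the only remaining digit allowed by both the 17 across and the 20 down.
(4,1) = 14 − 9 = 5 completes the 14 across.
(2,1) = 4: the only remaining digit allowed by both the 6 across and the 26 down.
(2,2) = 6 − 4 = 2 completes the 6 across.
(3,1) = 17 − 8 = 9 completes the 17 across.
(1,1) = 26 − 18 = 8 completes the 26 down.
(1,2) = 9 − 8 = 1 completes the 9 across.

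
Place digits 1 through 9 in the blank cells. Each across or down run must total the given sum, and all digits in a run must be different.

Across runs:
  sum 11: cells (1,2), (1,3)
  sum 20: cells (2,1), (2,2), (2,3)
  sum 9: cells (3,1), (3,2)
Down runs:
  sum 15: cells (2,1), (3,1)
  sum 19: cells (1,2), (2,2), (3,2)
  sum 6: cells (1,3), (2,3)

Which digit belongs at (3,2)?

3

Nothing is forced directly, so branch on (2,3), whose candidates are 4 or 5. If (2,3) = 5: then (1,3) would have to be in {2,3,4,5,6,7,8,9} for the 11 across but in {1} for the 6 down — contradiction. So (2,3) = 4.
(1,3) = 6 − 4 = 2 completes the 6 down.
(1,2) = 11 − 2 = 9 completes the 11 across.
(2,2) = 7: the only remaining digit allowed by both the 20 across and the 19 down.
(3,2) = 19 − 16 = 3 completes the 19 down.
(2,1) = 20 − 11 = 9 completes the 20 across.
(3,1) = 9 − 3 = 6 completes the 9 across.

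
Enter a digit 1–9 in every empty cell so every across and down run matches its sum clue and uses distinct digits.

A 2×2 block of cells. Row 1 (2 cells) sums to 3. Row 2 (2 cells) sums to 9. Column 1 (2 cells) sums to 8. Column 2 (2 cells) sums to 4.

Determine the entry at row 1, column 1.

3 in 2 cells must be {1,2}; 4 in 2 cells must be {1,3}.
The 3 across and the 4 down share only 1, so (1,2) = 1.
(2,2) = 4 − 1 = 3 completes the 4 down.
(1,1) = 3 − 1 = 2 completes the 3 across.
(2,1) = 9 − 3 = 6 completes the 9 across.

2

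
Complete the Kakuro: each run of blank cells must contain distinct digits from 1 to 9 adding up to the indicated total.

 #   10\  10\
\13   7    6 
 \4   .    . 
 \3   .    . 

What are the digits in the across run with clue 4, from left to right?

4 in 2 cells must be {1,3}; 3 in 2 cells must be {1,2}.
R2C1 = 1: the only remaining digit allowed by both the 4 across and the 10 down.
R2C2 = 4 − 1 = 3 completes the 4 across.
R3C1 = 10 − 8 = 2 completes the 10 down.
R3C2 = 3 − 2 = 1 completes the 3 across.

1 3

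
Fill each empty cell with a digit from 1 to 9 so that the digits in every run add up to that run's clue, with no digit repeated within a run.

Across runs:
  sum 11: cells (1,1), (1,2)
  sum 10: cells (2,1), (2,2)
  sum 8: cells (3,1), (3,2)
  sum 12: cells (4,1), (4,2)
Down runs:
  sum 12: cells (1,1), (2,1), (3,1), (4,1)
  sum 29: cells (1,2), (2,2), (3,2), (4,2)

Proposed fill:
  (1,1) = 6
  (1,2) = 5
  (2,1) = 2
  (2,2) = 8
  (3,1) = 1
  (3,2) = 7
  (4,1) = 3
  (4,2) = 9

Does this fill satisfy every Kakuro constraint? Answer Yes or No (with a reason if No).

Across: 6+5=11; 2+8=10; 1+7=8; 3+9=12. Down: 6+2+1+3=12; 5+8+7+9=29. No digit repeats within any run.

Yes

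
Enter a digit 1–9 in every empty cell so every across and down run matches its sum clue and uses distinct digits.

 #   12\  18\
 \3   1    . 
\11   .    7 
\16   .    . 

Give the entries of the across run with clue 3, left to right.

3 in 2 cells must be {1,2}; 16 in 2 cells must be {7,9}.
R1C2 = 3 − 1 = 2 completes the 3 across.
R2C1 = 11 − 7 = 4 completes the 11 across.
R3C1 = 12 − 5 = 7 completes the 12 down.
R3C2 = 16 − 7 = 9 completes the 16 across.

1 2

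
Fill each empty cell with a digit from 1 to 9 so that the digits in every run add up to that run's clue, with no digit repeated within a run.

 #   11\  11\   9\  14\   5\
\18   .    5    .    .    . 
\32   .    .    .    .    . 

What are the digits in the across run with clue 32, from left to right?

R1C4 = 6: the only remaining digit allowed by both the 18 across and the 14 down.
R2C2 = 11 − 5 = 6 completes the 11 down.
R2C4 = 14 − 6 = 8 completes the 14 down.
No cell is forced outright now. R2C5 can only be 2 or 4 (the digits allowed by both its 32 across and its 5 down). If R2C5 = 2: then R1C5 would have to be in {1,2,4} for the 18 across but in {3} for the 5 down — contradiction. So R2C5 = 4.
R1C5 = 5 − 4 = 1 completes the 5 down.
Given what's placed, R2C3 must be 5 to fit the 32 across and 9 down.
R1C3 = 9 − 5 = 4 completes the 9 down.
R2C1 = 32 − 23 = 9 completes the 32 across.

9 6 5 8 4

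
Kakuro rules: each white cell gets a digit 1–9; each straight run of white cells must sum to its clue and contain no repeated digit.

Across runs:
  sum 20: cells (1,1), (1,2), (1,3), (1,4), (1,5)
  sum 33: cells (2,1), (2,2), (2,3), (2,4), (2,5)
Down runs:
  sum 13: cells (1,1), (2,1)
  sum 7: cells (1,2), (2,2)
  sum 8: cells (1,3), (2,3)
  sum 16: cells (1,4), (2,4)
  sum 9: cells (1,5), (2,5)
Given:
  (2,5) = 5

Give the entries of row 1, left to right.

5, 3, 1, 7, 4

16 in 2 cells must be {7,9}.
(1,5) = 9 − 5 = 4 completes the 9 down.
Given what's placed, (2,2) must be 4 to fit the 33 across and 7 down.
(2,3) = 7: the only remaining digit allowed by both the 33 across and the 8 down.
Given what's placed, (2,4) must be 9 to fit the 33 across and 16 down.
(1,2) = 7 − 4 = 3 completes the 7 down.
(1,3) = 8 − 7 = 1 completes the 8 down.
(1,4) = 16 − 9 = 7 completes the 16 down.
(2,1) = 33 − 25 = 8 completes the 33 across.
(1,1) = 20 − 15 = 5 completes the 20 across.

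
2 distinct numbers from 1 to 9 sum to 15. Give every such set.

{6,9}; {7,8}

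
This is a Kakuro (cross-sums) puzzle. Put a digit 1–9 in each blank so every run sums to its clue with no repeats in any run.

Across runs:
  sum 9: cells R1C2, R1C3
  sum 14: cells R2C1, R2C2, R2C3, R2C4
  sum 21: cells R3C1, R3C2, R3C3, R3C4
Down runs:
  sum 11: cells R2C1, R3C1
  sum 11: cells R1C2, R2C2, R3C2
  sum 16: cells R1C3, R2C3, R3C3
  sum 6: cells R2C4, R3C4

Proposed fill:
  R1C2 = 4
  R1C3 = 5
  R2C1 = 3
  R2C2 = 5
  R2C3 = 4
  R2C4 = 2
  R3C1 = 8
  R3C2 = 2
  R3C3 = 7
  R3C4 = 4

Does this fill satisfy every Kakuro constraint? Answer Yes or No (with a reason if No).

Across: 4+5=9; 3+5+4+2=14; 8+2+7+4=21. Down: 3+8=11; 4+5+2=11; 5+4+7=16; 2+4=6. No digit repeats within any run.

Yes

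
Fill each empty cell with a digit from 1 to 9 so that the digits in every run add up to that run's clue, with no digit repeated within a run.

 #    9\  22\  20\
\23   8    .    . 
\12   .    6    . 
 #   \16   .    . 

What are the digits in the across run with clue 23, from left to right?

8 9 6

23 in 3 cells must be {6,8,9}; 16 in 2 cells must be {7,9}.
Given what's placed, R1C2 must be 9 to fit the 23 across and 22 down.
R1C3 = 23 − 17 = 6 completes the 23 across.
R2C1 = 9 − 8 = 1 completes the 9 down.
R2C3 = 12 − 7 = 5 completes the 12 across.
R3C2 = 22 − 15 = 7 completes the 22 down.
R3C3 = 16 − 7 = 9 completes the 16 across.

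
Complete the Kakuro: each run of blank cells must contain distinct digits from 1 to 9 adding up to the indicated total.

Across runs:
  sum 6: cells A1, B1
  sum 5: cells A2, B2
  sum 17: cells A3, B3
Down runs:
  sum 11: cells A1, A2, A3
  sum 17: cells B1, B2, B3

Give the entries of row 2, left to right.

2 3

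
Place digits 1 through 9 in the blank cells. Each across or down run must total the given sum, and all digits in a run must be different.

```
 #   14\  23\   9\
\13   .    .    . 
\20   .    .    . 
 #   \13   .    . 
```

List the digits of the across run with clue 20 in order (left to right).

23 in 3 cells must be {6,8,9}.
Nothing is forced directly, so branch on R1C2, whose candidates are 6 or 8 or 9. If R1C2 = 8: then R1C1 would have to be in {1,2,3,4} for the 13 across but in {5,6,8,9} for the 14 down — contradiction. If R1C2 = 9: then R1C1 would have to be in {1,3} for the 13 across but in {5,6,8,9} for the 14 down — contradiction. So R1C2 = 6.
Given what's placed, R1C1 must be 5 to fit the 13 across and 14 down.
R1C3 = 13 − 11 = 2 completes the 13 across.
R2C1 = 14 − 5 = 9 completes the 14 down.
R2C2 = 8: the only remaining digit allowed by both the 20 across and the 23 down.
R2C3 = 20 − 17 = 3 completes the 20 across.

9, 8, 3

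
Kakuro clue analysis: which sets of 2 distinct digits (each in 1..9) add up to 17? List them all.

2 distinct digits from 1–9 sum between 3 and 17.
Only one set works: {8,9}.

{8,9}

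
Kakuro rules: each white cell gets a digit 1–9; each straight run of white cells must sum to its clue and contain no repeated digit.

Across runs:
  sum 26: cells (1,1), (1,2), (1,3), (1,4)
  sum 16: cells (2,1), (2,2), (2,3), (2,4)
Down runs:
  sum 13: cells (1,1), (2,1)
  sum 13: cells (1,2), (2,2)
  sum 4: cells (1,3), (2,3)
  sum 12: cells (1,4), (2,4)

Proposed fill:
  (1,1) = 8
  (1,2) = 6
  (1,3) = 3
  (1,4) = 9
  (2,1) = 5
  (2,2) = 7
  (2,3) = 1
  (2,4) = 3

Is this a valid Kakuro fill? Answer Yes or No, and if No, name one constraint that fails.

Across: 8+6+3+9=26; 5+7+1+3=16. Down: 8+5=13; 6+7=13; 3+1=4; 9+3=12. No digit repeats within any run.

Yes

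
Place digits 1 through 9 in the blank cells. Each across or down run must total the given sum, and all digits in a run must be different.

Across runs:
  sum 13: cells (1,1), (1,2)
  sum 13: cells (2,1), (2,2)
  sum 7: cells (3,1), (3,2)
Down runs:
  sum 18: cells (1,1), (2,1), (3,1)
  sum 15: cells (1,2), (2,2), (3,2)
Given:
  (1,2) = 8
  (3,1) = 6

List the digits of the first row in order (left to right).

5 8

(1,1) = 13 − 8 = 5 completes the 13 across.
(2,1) = 18 − 11 = 7 completes the 18 down.
(2,2) = 13 − 7 = 6 completes the 13 across.
(3,2) = 7 − 6 = 1 completes the 7 across.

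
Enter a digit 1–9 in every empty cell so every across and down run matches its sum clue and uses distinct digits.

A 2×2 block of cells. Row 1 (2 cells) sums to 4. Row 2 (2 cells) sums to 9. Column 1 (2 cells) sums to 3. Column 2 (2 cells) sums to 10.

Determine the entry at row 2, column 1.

4 in 2 cells must be {1,3}; 3 in 2 cells must be {1,2}.
The 4 across and the 3 down share only 1, so (1,1) = 1.
(1,2) = 4 − 1 = 3 completes the 4 across.
(2,1) = 3 − 1 = 2 completes the 3 down.
(2,2) = 9 − 2 = 7 completes the 9 across.

2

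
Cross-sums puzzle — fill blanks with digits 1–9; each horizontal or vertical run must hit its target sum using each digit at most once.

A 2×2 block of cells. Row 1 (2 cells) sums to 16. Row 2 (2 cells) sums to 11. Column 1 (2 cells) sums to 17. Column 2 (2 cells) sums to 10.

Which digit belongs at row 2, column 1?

8

16 in 2 cells must be {7,9}; 17 in 2 cells must be {8,9}.
The 16 across and the 17 down share only 9, so (1,1) = 9.
(1,2) = 16 − 9 = 7 completes the 16 across.
(2,1) = 17 − 9 = 8 completes the 17 down.
(2,2) = 11 − 8 = 3 completes the 11 across.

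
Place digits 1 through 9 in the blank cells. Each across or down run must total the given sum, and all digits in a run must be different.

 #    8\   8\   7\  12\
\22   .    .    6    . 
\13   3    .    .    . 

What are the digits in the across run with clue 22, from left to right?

5, 3, 6, 8

R1C1 = 8 − 3 = 5 completes the 8 down.
R2C3 = 7 − 6 = 1 completes the 7 down.
No cell is forced outright now. R2C2 can only be 2 or 5 or 7 (the digits allowed by both its 13 across and its 8 down). If R2C2 = 2: then R1C2 would have to be in {2,3,4,7,8,9} for the 22 across but in {6} for the 8 down — contradiction. If R2C2 = 7: then R1C2 would have to be in {2,3,4,7,8,9} for the 22 across but in {1} for the 8 down — contradiction. So R2C2 = 5.
R1C2 = 8 − 5 = 3 completes the 8 down.
R1C4 = 22 − 14 = 8 completes the 22 across.
R2C4 = 13 − 9 = 4 completes the 13 across.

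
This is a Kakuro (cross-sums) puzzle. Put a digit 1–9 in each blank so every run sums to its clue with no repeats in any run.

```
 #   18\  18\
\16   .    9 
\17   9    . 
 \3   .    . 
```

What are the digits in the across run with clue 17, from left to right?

16 in 2 cells must be {7,9}; 17 in 2 cells must be {8,9}; 3 in 2 cells must be {1,2}.
R1C1 = 16 − 9 = 7 completes the 16 across.
R2C2 = 17 − 9 = 8 completes the 17 across.
R3C1 = 18 − 16 = 2 completes the 18 down.
R3C2 = 3 − 2 = 1 completes the 3 across.

9, 8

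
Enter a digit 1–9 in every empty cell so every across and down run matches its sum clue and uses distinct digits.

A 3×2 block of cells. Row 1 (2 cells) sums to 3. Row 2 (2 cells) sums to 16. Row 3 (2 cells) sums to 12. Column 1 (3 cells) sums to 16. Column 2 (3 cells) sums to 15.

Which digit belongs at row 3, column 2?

3 in 2 cells must be {1,2}; 16 in 2 cells must be {7,9}.
Nothing is forced directly, so branch on (1,1), whose candidates are 1 or 2. If (1,1) = 2: that forces (1,2) = 1, (2,1) = 9, after which (2,2) would have to be in {7} for the 16 across but in {5,6,8,9} for the 15 down — contradiction. So (1,1) = 1.
(1,2) = 3 − 1 = 2 completes the 3 across.
Nothing is forced directly, so branch on (2,1), whose candidates are 7 or 9. If (2,1) = 9: that forces (2,2) = 7, after which (3,1) would have to be in {3,4,5,7,8,9} for the 12 across but in {6} for the 16 down — contradiction. So (2,1) = 7.
(2,2) = 16 − 7 = 9 completes the 16 across.
(3,1) = 16 − 8 = 8 completes the 16 down.
(3,2) = 12 − 8 = 4 completes the 12 across.

4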